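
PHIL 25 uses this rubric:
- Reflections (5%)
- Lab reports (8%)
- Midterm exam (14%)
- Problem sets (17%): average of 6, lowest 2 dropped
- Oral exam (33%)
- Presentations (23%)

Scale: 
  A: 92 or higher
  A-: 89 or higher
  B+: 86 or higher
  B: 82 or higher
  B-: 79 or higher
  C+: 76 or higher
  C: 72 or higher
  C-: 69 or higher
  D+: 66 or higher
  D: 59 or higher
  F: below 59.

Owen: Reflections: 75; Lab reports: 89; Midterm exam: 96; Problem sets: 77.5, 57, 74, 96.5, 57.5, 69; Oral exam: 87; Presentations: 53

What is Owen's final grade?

C+

Problem sets: drop 57, 57.5 → average of remaining 4 = 317/4 = 79.25
Weighted total:
  Reflections 75 × 0.05 = 3.75
  Lab reports 89 × 0.08 = 7.12
  Midterm exam 96 × 0.14 = 13.44
  Problem sets 79.25 × 0.17 = 13.4725
  Oral exam 87 × 0.33 = 28.71
  Presentations 53 × 0.23 = 12.19
Sum = 78.6825
78.6825 is ≥ 76 and < 79 → C+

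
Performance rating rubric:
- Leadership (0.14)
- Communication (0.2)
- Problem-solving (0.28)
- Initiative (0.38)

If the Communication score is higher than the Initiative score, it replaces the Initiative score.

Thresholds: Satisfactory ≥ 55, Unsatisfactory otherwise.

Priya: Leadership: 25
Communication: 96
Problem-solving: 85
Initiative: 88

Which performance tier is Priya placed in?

Satisfactory

Communication (96) > Initiative (88), so Initiative counts as 96.
Weighted total:
  Leadership 25 × 0.14 = 3.5
  Communication 96 × 0.2 = 19.2
  Problem-solving 85 × 0.28 = 23.8
  Initiative 96 × 0.38 = 36.48
Sum = 82.98
82.98 ≥ 55 → Satisfactory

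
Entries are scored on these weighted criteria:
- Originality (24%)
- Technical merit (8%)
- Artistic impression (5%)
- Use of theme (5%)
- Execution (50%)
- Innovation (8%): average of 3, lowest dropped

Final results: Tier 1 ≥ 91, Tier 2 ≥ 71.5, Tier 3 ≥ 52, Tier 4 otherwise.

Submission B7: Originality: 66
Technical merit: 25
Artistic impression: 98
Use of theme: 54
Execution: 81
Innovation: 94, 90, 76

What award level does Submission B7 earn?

Tier 2

Innovation: drop 76 → average of remaining 2 = 184/2 = 92
Weighted total:
  Originality 66 × 0.24 = 15.84
  Technical merit 25 × 0.08 = 2
  Artistic impression 98 × 0.05 = 4.9
  Use of theme 54 × 0.05 = 2.7
  Execution 81 × 0.5 = 40.5
  Innovation 92 × 0.08 = 7.36
Sum = 73.3
73.3 is ≥ 71.5 and < 91 → Tier 2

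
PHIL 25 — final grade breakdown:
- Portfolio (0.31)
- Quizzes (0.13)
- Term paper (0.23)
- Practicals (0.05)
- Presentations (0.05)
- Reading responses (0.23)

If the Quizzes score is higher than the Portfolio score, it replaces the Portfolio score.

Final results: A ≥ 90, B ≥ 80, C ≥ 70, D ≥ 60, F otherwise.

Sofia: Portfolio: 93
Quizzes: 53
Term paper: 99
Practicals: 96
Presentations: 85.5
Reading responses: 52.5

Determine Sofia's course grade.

Quizzes (53) ≤ Portfolio (93), so Portfolio stays at 93.
Weighted total:
  Portfolio 93 × 0.31 = 28.83
  Quizzes 53 × 0.13 = 6.89
  Term paper 99 × 0.23 = 22.77
  Practicals 96 × 0.05 = 4.8
  Presentations 85.5 × 0.05 = 4.275
  Reading responses 52.5 × 0.23 = 12.075
Sum = 79.64
79.64 is ≥ 70 and < 80 → C

C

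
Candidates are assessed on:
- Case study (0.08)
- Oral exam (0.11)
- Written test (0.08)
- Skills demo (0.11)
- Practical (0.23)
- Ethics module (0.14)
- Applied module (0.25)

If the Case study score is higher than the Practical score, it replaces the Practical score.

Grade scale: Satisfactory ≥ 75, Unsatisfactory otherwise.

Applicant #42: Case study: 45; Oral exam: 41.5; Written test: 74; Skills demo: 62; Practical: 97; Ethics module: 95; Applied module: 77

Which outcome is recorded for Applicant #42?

Case study (45) ≤ Practical (97), so Practical stays at 97.
Weighted total:
  Case study 45 × 0.08 = 3.6
  Oral exam 41.5 × 0.11 = 4.565
  Written test 74 × 0.08 = 5.92
  Skills demo 62 × 0.11 = 6.82
  Practical 97 × 0.23 = 22.31
  Ethics module 95 × 0.14 = 13.3
  Applied module 77 × 0.25 = 19.25
Sum = 75.765
75.765 ≥ 75 → Satisfactory

Satisfactory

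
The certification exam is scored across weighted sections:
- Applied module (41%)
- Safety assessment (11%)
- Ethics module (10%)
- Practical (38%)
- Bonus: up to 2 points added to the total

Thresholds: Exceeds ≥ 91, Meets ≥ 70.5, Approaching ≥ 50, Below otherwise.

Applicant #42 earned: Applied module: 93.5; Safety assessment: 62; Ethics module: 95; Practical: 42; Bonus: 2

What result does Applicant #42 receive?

Meets

Weighted total:
  Applied module 93.5 × 0.41 = 38.335
  Safety assessment 62 × 0.11 = 6.82
  Ethics module 95 × 0.1 = 9.5
  Practical 42 × 0.38 = 15.96
Sum = 70.615
Bonus: 70.615 + 2 = 72.615
72.615 is ≥ 70.5 and < 91 → Meets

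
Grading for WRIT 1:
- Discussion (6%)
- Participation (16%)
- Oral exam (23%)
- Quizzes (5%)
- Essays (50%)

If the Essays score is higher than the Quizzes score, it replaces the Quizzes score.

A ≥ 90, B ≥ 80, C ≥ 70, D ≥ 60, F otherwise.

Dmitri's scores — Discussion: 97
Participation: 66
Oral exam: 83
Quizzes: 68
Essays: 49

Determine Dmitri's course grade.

Essays (49) ≤ Quizzes (68), so Quizzes stays at 68.
Weighted total:
  Discussion 97 × 0.06 = 5.82
  Participation 66 × 0.16 = 10.56
  Oral exam 83 × 0.23 = 19.09
  Quizzes 68 × 0.05 = 3.4
  Essays 49 × 0.5 = 24.5
Sum = 63.37
63.37 is ≥ 60 and < 70 → D

D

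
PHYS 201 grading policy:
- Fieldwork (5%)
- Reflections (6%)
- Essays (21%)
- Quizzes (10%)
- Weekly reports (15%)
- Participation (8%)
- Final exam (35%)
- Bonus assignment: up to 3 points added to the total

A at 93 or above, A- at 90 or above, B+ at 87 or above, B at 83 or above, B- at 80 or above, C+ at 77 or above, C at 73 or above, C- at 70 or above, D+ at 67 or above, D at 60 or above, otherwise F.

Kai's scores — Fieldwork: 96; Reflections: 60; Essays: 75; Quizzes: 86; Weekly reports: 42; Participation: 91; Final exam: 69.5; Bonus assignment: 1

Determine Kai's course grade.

C-

Weighted total:
  Fieldwork 96 × 0.05 = 4.8
  Reflections 60 × 0.06 = 3.6
  Essays 75 × 0.21 = 15.75
  Quizzes 86 × 0.1 = 8.6
  Weekly reports 42 × 0.15 = 6.3
  Participation 91 × 0.08 = 7.28
  Final exam 69.5 × 0.35 = 24.325
Sum = 70.655
Bonus assignment: 70.655 + 1 = 71.655
71.655 is ≥ 70 and < 73 → C-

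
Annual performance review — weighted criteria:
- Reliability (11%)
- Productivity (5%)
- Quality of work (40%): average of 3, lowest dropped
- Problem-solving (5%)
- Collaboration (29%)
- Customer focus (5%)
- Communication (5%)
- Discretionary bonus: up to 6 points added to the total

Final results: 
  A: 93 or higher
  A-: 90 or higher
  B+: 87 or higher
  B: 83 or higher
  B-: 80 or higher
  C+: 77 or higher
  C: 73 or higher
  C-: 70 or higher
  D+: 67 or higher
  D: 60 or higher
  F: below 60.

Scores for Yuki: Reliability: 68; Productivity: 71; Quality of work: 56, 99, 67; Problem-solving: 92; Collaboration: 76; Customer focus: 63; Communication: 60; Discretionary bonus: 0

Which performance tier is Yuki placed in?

C+

Quality of work: drop 56 → average of remaining 2 = 166/2 = 83
Weighted total:
  Reliability 68 × 0.11 = 7.48
  Productivity 71 × 0.05 = 3.55
  Quality of work 83 × 0.4 = 33.2
  Problem-solving 92 × 0.05 = 4.6
  Collaboration 76 × 0.29 = 22.04
  Customer focus 63 × 0.05 = 3.15
  Communication 60 × 0.05 = 3
Sum = 77.02
Discretionary bonus: 77.02 + 0 = 77.02
77.02 is ≥ 77 and < 80 → C+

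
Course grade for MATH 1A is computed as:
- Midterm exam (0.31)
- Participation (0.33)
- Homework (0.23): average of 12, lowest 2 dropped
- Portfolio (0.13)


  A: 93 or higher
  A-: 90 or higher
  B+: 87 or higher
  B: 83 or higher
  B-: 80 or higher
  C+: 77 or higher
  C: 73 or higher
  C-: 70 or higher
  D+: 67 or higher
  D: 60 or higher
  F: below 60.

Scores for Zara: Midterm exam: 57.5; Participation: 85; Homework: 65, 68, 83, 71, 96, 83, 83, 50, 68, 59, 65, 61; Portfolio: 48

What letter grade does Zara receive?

D+

Homework: drop 50, 59 → average of remaining 10 = 743/10 = 74.3
Weighted total:
  Midterm exam 57.5 × 0.31 = 17.825
  Participation 85 × 0.33 = 28.05
  Homework 74.3 × 0.23 = 17.089
  Portfolio 48 × 0.13 = 6.24
Sum = 69.204
69.204 is ≥ 67 and < 70 → D+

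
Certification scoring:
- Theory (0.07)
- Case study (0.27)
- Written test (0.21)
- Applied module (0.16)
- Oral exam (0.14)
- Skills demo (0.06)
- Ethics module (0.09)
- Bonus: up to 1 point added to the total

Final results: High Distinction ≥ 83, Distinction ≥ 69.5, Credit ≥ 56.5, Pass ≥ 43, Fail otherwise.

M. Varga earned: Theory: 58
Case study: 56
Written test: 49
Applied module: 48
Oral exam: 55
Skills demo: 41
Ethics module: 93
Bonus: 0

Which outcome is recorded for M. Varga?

Pass

Weighted total:
  Theory 58 × 0.07 = 4.06
  Case study 56 × 0.27 = 15.12
  Written test 49 × 0.21 = 10.29
  Applied module 48 × 0.16 = 7.68
  Oral exam 55 × 0.14 = 7.7
  Skills demo 41 × 0.06 = 2.46
  Ethics module 93 × 0.09 = 8.37
Sum = 55.68
Bonus: 55.68 + 0 = 55.68
55.68 is ≥ 43 and < 56.5 → Pass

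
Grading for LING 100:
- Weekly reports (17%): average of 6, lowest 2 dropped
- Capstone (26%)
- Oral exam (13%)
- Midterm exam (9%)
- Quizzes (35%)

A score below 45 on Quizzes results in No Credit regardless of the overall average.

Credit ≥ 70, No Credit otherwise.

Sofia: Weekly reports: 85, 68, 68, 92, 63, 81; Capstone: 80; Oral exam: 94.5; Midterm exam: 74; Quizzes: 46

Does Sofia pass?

Weekly reports: drop 63, 68 → average of remaining 4 = 326/4 = 81.5
Quizzes score 46 ≥ 45: minimum met.
Weighted total:
  Weekly reports 81.5 × 0.17 = 13.855
  Capstone 80 × 0.26 = 20.8
  Oral exam 94.5 × 0.13 = 12.285
  Midterm exam 74 × 0.09 = 6.66
  Quizzes 46 × 0.35 = 16.1
Sum = 69.7
69.7 < 70 → No Credit

No Credit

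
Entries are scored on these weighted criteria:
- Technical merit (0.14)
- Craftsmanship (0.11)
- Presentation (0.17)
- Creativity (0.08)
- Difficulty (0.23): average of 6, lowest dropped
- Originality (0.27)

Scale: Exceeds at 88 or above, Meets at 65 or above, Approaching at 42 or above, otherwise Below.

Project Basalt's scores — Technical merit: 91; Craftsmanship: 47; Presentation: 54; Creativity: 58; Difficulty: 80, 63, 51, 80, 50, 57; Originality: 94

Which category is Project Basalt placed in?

Meets

Difficulty: drop 50 → average of remaining 5 = 331/5 = 66.2
Weighted total:
  Technical merit 91 × 0.14 = 12.74
  Craftsmanship 47 × 0.11 = 5.17
  Presentation 54 × 0.17 = 9.18
  Creativity 58 × 0.08 = 4.64
  Difficulty 66.2 × 0.23 = 15.226
  Originality 94 × 0.27 = 25.38
Sum = 72.336
72.336 is ≥ 65 and < 88 → Meets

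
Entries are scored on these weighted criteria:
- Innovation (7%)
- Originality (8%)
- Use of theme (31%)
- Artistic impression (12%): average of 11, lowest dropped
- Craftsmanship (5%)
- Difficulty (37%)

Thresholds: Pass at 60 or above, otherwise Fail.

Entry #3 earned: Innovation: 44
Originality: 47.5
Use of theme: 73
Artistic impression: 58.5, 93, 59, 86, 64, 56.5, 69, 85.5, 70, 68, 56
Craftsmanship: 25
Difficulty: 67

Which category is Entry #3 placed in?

Pass

Artistic impression: drop 56 → average of remaining 10 = 709.5/10 = 70.95
Weighted total:
  Innovation 44 × 0.07 = 3.08
  Originality 47.5 × 0.08 = 3.8
  Use of theme 73 × 0.31 = 22.63
  Artistic impression 70.95 × 0.12 = 8.514
  Craftsmanship 25 × 0.05 = 1.25
  Difficulty 67 × 0.37 = 24.79
Sum = 64.064
64.064 ≥ 60 → Pass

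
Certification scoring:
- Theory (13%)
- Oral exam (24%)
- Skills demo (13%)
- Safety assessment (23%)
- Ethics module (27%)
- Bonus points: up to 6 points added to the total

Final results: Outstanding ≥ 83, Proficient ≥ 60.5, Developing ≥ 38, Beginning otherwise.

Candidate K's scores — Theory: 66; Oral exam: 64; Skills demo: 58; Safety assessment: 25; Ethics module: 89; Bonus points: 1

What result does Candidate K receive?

Proficient

Weighted total:
  Theory 66 × 0.13 = 8.58
  Oral exam 64 × 0.24 = 15.36
  Skills demo 58 × 0.13 = 7.54
  Safety assessment 25 × 0.23 = 5.75
  Ethics module 89 × 0.27 = 24.03
Sum = 61.26
Bonus points: 61.26 + 1 = 62.26
62.26 is ≥ 60.5 and < 83 → Proficient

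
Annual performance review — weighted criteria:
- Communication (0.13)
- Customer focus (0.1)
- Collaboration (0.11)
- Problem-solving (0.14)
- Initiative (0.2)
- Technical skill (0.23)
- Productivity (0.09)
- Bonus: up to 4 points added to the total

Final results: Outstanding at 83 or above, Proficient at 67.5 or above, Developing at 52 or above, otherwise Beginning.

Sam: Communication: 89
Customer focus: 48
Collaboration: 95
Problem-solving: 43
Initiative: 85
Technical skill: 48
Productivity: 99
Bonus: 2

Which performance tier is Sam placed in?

Proficient

Weighted total:
  Communication 89 × 0.13 = 11.57
  Customer focus 48 × 0.1 = 4.8
  Collaboration 95 × 0.11 = 10.45
  Problem-solving 43 × 0.14 = 6.02
  Initiative 85 × 0.2 = 17
  Technical skill 48 × 0.23 = 11.04
  Productivity 99 × 0.09 = 8.91
Sum = 69.79
Bonus: 69.79 + 2 = 71.79
71.79 is ≥ 67.5 and < 83 → Proficient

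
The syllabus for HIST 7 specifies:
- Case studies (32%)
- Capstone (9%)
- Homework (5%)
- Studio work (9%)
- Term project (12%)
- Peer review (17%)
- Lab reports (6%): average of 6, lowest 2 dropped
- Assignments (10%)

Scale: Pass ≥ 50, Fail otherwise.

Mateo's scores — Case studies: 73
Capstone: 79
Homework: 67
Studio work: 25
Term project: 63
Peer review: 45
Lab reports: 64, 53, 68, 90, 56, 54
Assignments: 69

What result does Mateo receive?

Lab reports: drop 53, 54 → average of remaining 4 = 278/4 = 69.5
Weighted total:
  Case studies 73 × 0.32 = 23.36
  Capstone 79 × 0.09 = 7.11
  Homework 67 × 0.05 = 3.35
  Studio work 25 × 0.09 = 2.25
  Term project 63 × 0.12 = 7.56
  Peer review 45 × 0.17 = 7.65
  Lab reports 69.5 × 0.06 = 4.17
  Assignments 69 × 0.1 = 6.9
Sum = 62.35
62.35 ≥ 50 → Pass

Pass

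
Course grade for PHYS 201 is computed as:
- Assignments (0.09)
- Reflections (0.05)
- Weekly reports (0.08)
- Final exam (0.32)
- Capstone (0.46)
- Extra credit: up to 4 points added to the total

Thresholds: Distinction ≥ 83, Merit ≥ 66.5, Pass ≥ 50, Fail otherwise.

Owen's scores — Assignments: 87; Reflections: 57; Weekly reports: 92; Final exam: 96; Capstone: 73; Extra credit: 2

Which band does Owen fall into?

Weighted total:
  Assignments 87 × 0.09 = 7.83
  Reflections 57 × 0.05 = 2.85
  Weekly reports 92 × 0.08 = 7.36
  Final exam 96 × 0.32 = 30.72
  Capstone 73 × 0.46 = 33.58
Sum = 82.34
Extra credit: 82.34 + 2 = 84.34
84.34 ≥ 83 → Distinction

Distinction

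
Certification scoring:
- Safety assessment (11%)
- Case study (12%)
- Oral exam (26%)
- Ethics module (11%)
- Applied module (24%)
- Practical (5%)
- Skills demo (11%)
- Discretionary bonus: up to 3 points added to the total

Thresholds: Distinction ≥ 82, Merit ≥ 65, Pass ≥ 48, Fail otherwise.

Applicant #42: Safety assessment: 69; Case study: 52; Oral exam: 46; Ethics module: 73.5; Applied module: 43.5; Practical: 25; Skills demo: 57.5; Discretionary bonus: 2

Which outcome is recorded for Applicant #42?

Weighted total:
  Safety assessment 69 × 0.11 = 7.59
  Case study 52 × 0.12 = 6.24
  Oral exam 46 × 0.26 = 11.96
  Ethics module 73.5 × 0.11 = 8.085
  Applied module 43.5 × 0.24 = 10.44
  Practical 25 × 0.05 = 1.25
  Skills demo 57.5 × 0.11 = 6.325
Sum = 51.89
Discretionary bonus: 51.89 + 2 = 53.89
53.89 is ≥ 48 and < 65 → Pass

Pass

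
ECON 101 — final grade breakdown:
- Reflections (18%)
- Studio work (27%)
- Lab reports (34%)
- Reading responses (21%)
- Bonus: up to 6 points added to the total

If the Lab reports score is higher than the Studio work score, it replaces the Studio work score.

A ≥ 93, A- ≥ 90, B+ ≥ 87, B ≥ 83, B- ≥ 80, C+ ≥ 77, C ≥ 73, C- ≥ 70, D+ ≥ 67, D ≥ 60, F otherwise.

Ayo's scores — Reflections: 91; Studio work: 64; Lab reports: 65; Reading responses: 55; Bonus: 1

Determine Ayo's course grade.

D+

Lab reports (65) > Studio work (64), so Studio work counts as 65.
Weighted total:
  Reflections 91 × 0.18 = 16.38
  Studio work 65 × 0.27 = 17.55
  Lab reports 65 × 0.34 = 22.1
  Reading responses 55 × 0.21 = 11.55
Sum = 67.58
Bonus: 67.58 + 1 = 68.58
68.58 is ≥ 67 and < 70 → D+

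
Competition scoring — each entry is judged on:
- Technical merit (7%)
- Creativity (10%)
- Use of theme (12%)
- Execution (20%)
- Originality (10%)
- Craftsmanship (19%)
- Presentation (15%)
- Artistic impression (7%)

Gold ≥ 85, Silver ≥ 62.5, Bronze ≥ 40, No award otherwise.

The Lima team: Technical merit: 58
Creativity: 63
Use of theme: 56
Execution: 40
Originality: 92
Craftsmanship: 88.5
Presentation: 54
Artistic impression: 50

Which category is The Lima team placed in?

Weighted total:
  Technical merit 58 × 0.07 = 4.06
  Creativity 63 × 0.1 = 6.3
  Use of theme 56 × 0.12 = 6.72
  Execution 40 × 0.2 = 8
  Originality 92 × 0.1 = 9.2
  Craftsmanship 88.5 × 0.19 = 16.815
  Presentation 54 × 0.15 = 8.1
  Artistic impression 50 × 0.07 = 3.5
Sum = 62.695
62.695 is ≥ 62.5 and < 85 → Silver

Silver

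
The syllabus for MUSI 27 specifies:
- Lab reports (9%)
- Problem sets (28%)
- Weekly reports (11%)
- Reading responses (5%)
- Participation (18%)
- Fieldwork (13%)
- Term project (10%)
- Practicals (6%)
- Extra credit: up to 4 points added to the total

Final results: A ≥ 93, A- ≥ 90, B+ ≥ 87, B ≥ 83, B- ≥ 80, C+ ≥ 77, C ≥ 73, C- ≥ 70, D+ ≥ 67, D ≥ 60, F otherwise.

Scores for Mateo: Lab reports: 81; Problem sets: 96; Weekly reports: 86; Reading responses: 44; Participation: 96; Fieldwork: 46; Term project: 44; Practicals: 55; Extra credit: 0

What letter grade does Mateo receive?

C

Weighted total:
  Lab reports 81 × 0.09 = 7.29
  Problem sets 96 × 0.28 = 26.88
  Weekly reports 86 × 0.11 = 9.46
  Reading responses 44 × 0.05 = 2.2
  Participation 96 × 0.18 = 17.28
  Fieldwork 46 × 0.13 = 5.98
  Term project 44 × 0.1 = 4.4
  Practicals 55 × 0.06 = 3.3
Sum = 76.79
Extra credit: 76.79 + 0 = 76.79
76.79 is ≥ 73 and < 77 → C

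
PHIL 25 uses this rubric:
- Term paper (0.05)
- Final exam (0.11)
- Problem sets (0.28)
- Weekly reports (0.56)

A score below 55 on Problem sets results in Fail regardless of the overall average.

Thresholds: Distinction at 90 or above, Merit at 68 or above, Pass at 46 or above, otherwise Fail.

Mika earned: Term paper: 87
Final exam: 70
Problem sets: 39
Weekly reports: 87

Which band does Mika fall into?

Fail

Problem sets score 39 < 55: minimum not met.
Weighted total:
  Term paper 87 × 0.05 = 4.35
  Final exam 70 × 0.11 = 7.7
  Problem sets 39 × 0.28 = 10.92
  Weekly reports 87 × 0.56 = 48.72
Sum = 71.69
Because the Problem sets minimum was not met, the result is Fail.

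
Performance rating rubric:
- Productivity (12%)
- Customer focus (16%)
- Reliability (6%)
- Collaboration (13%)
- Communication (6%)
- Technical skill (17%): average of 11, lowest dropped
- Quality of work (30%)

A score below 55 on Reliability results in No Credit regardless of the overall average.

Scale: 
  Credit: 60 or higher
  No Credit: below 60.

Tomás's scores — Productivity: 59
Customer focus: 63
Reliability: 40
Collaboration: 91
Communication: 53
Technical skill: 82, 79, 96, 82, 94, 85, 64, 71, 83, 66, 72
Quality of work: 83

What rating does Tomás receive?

No Credit

Technical skill: drop 64 → average of remaining 10 = 810/10 = 81
Reliability score 40 < 55: minimum not met.
Weighted total:
  Productivity 59 × 0.12 = 7.08
  Customer focus 63 × 0.16 = 10.08
  Reliability 40 × 0.06 = 2.4
  Collaboration 91 × 0.13 = 11.83
  Communication 53 × 0.06 = 3.18
  Technical skill 81 × 0.17 = 13.77
  Quality of work 83 × 0.3 = 24.9
Sum = 73.24
Because the Reliability minimum was not met, the result is No Credit.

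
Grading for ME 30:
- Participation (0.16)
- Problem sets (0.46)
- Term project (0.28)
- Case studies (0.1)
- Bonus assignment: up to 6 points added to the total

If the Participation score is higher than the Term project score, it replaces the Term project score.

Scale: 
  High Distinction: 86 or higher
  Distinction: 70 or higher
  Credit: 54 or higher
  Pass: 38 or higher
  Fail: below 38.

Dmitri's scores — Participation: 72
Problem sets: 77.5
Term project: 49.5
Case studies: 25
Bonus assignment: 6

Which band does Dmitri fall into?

Distinction

Participation (72) > Term project (49.5), so Term project counts as 72.
Weighted total:
  Participation 72 × 0.16 = 11.52
  Problem sets 77.5 × 0.46 = 35.65
  Term project 72 × 0.28 = 20.16
  Case studies 25 × 0.1 = 2.5
Sum = 69.83
Bonus assignment: 69.83 + 6 = 75.83
75.83 is ≥ 70 and < 86 → Distinction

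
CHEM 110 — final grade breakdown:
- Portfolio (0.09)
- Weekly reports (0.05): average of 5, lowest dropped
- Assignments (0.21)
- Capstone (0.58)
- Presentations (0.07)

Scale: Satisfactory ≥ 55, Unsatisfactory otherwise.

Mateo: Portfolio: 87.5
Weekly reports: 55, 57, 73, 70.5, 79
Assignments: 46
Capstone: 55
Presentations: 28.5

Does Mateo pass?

Weekly reports: drop 55 → average of remaining 4 = 279.5/4 = 69.875
Weighted total:
  Portfolio 87.5 × 0.09 = 7.875
  Weekly reports 69.875 × 0.05 = 3.49375
  Assignments 46 × 0.21 = 9.66
  Capstone 55 × 0.58 = 31.9
  Presentations 28.5 × 0.07 = 1.995
Sum = 54.92375
54.92375 < 55 → Unsatisfactory

Unsatisfactory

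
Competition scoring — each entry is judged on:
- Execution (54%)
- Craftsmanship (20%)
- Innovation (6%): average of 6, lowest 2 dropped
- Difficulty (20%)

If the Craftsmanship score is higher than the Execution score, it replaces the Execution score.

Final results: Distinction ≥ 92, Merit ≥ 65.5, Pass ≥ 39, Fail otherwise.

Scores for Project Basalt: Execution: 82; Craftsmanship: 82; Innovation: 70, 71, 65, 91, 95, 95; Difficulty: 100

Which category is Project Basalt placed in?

Innovation: drop 65, 70 → average of remaining 4 = 352/4 = 88
Craftsmanship (82) ≤ Execution (82), so Execution stays at 82.
Weighted total:
  Execution 82 × 0.54 = 44.28
  Craftsmanship 82 × 0.2 = 16.4
  Innovation 88 × 0.06 = 5.28
  Difficulty 100 × 0.2 = 20
Sum = 85.96
85.96 is ≥ 65.5 and < 92 → Merit

Merit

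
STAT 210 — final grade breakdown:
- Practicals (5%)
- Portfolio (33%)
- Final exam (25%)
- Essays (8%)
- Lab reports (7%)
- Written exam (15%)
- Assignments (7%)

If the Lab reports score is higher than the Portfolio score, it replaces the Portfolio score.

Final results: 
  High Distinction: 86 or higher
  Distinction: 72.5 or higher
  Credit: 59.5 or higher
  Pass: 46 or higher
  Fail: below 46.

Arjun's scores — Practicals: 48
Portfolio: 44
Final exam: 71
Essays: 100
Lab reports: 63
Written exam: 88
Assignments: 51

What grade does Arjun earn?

Credit

Lab reports (63) > Portfolio (44), so Portfolio counts as 63.
Weighted total:
  Practicals 48 × 0.05 = 2.4
  Portfolio 63 × 0.33 = 20.79
  Final exam 71 × 0.25 = 17.75
  Essays 100 × 0.08 = 8
  Lab reports 63 × 0.07 = 4.41
  Written exam 88 × 0.15 = 13.2
  Assignments 51 × 0.07 = 3.57
Sum = 70.12
70.12 is ≥ 59.5 and < 72.5 → Credit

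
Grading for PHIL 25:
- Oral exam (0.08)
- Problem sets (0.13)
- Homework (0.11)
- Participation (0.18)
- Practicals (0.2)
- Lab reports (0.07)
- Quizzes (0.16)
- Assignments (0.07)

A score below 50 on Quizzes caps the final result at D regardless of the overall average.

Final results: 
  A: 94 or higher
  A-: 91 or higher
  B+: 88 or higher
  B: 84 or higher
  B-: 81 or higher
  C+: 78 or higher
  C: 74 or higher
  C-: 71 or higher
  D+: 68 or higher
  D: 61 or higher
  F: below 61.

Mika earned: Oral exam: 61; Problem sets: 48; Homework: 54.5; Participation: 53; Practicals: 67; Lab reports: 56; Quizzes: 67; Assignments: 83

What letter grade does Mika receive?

F

Quizzes score 67 ≥ 50: minimum met.
Weighted total:
  Oral exam 61 × 0.08 = 4.88
  Problem sets 48 × 0.13 = 6.24
  Homework 54.5 × 0.11 = 5.995
  Participation 53 × 0.18 = 9.54
  Practicals 67 × 0.2 = 13.4
  Lab reports 56 × 0.07 = 3.92
  Quizzes 67 × 0.16 = 10.72
  Assignments 83 × 0.07 = 5.81
Sum = 60.505
60.505 < 61 → F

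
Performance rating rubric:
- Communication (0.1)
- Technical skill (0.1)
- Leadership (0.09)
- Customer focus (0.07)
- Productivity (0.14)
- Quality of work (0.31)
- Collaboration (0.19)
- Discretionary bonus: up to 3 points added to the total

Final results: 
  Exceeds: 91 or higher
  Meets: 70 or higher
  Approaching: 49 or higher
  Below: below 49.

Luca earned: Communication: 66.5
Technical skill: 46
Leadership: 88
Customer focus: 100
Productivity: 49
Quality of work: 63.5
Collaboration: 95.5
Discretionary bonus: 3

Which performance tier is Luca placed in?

Meets

Weighted total:
  Communication 66.5 × 0.1 = 6.65
  Technical skill 46 × 0.1 = 4.6
  Leadership 88 × 0.09 = 7.92
  Customer focus 100 × 0.07 = 7
  Productivity 49 × 0.14 = 6.86
  Quality of work 63.5 × 0.31 = 19.685
  Collaboration 95.5 × 0.19 = 18.145
Sum = 70.86
Discretionary bonus: 70.86 + 3 = 73.86
73.86 is ≥ 70 and < 91 → Meets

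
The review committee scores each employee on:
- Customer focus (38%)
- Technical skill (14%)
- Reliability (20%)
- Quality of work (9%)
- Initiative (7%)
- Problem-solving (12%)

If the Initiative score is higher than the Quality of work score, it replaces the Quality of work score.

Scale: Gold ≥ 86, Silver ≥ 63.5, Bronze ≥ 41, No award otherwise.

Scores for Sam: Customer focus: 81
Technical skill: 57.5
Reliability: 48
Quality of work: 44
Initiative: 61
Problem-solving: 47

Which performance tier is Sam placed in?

Silver

Initiative (61) > Quality of work (44), so Quality of work counts as 61.
Weighted total:
  Customer focus 81 × 0.38 = 30.78
  Technical skill 57.5 × 0.14 = 8.05
  Reliability 48 × 0.2 = 9.6
  Quality of work 61 × 0.09 = 5.49
  Initiative 61 × 0.07 = 4.27
  Problem-solving 47 × 0.12 = 5.64
Sum = 63.83
63.83 is ≥ 63.5 and < 86 → Silver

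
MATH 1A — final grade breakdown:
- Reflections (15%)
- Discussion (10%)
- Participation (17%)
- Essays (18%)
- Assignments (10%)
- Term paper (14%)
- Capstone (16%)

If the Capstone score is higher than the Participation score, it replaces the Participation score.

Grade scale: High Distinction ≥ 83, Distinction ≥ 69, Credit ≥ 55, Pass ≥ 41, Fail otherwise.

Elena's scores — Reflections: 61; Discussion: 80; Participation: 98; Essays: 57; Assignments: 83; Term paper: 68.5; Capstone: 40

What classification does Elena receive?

Capstone (40) ≤ Participation (98), so Participation stays at 98.
Weighted total:
  Reflections 61 × 0.15 = 9.15
  Discussion 80 × 0.1 = 8
  Participation 98 × 0.17 = 16.66
  Essays 57 × 0.18 = 10.26
  Assignments 83 × 0.1 = 8.3
  Term paper 68.5 × 0.14 = 9.59
  Capstone 40 × 0.16 = 6.4
Sum = 68.36
68.36 is ≥ 55 and < 69 → Credit

Credit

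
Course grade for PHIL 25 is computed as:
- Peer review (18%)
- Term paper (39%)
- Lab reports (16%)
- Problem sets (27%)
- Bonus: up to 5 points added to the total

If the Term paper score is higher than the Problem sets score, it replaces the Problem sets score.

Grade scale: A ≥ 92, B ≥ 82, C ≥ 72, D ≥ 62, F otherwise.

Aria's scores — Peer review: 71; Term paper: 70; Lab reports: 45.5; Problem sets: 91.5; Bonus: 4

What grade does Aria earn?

C

Term paper (70) ≤ Problem sets (91.5), so Problem sets stays at 91.5.
Weighted total:
  Peer review 71 × 0.18 = 12.78
  Term paper 70 × 0.39 = 27.3
  Lab reports 45.5 × 0.16 = 7.28
  Problem sets 91.5 × 0.27 = 24.705
Sum = 72.065
Bonus: 72.065 + 4 = 76.065
76.065 is ≥ 72 and < 82 → C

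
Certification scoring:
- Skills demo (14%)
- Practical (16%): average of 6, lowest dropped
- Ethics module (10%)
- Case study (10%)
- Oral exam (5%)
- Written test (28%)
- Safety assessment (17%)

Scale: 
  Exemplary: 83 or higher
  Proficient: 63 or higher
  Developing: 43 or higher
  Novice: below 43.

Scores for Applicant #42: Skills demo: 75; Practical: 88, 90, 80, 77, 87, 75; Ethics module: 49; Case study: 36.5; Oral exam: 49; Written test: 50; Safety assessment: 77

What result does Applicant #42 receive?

Practical: drop 75 → average of remaining 5 = 422/5 = 84.4
Weighted total:
  Skills demo 75 × 0.14 = 10.5
  Practical 84.4 × 0.16 = 13.504
  Ethics module 49 × 0.1 = 4.9
  Case study 36.5 × 0.1 = 3.65
  Oral exam 49 × 0.05 = 2.45
  Written test 50 × 0.28 = 14
  Safety assessment 77 × 0.17 = 13.09
Sum = 62.094
62.094 is ≥ 43 and < 63 → Developing

Developing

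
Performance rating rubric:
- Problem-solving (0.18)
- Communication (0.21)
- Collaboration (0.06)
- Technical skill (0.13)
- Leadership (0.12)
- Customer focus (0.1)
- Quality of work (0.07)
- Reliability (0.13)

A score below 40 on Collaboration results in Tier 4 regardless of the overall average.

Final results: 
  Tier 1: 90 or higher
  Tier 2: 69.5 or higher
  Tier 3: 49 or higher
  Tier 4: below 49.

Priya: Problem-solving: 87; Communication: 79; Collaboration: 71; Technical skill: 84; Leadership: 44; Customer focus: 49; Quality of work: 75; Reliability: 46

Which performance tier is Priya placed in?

Collaboration score 71 ≥ 40: minimum met.
Weighted total:
  Problem-solving 87 × 0.18 = 15.66
  Communication 79 × 0.21 = 16.59
  Collaboration 71 × 0.06 = 4.26
  Technical skill 84 × 0.13 = 10.92
  Leadership 44 × 0.12 = 5.28
  Customer focus 49 × 0.1 = 4.9
  Quality of work 75 × 0.07 = 5.25
  Reliability 46 × 0.13 = 5.98
Sum = 68.84
68.84 is ≥ 49 and < 69.5 → Tier 3

Tier 3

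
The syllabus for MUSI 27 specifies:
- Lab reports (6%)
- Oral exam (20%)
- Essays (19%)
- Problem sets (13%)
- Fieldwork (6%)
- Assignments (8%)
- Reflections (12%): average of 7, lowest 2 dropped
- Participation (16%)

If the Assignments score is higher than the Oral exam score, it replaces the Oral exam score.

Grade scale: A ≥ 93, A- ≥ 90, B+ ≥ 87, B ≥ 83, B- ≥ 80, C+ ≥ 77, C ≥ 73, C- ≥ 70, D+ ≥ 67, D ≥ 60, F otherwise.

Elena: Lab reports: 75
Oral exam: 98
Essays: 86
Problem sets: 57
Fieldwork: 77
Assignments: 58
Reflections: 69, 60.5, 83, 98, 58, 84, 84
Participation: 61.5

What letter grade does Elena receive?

Reflections: drop 58, 60.5 → average of remaining 5 = 418/5 = 83.6
Assignments (58) ≤ Oral exam (98), so Oral exam stays at 98.
Weighted total:
  Lab reports 75 × 0.06 = 4.5
  Oral exam 98 × 0.2 = 19.6
  Essays 86 × 0.19 = 16.34
  Problem sets 57 × 0.13 = 7.41
  Fieldwork 77 × 0.06 = 4.62
  Assignments 58 × 0.08 = 4.64
  Reflections 83.6 × 0.12 = 10.032
  Participation 61.5 × 0.16 = 9.84
Sum = 76.982
76.982 is ≥ 73 and < 77 → C

C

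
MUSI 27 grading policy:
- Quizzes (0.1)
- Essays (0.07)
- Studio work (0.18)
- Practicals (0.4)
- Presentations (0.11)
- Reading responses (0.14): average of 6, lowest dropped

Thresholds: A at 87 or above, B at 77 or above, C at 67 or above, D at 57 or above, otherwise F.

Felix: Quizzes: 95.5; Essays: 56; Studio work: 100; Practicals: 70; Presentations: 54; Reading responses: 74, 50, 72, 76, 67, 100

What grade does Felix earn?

Reading responses: drop 50 → average of remaining 5 = 389/5 = 77.8
Weighted total:
  Quizzes 95.5 × 0.1 = 9.55
  Essays 56 × 0.07 = 3.92
  Studio work 100 × 0.18 = 18
  Practicals 70 × 0.4 = 28
  Presentations 54 × 0.11 = 5.94
  Reading responses 77.8 × 0.14 = 10.892
Sum = 76.302
76.302 is ≥ 67 and < 77 → C

C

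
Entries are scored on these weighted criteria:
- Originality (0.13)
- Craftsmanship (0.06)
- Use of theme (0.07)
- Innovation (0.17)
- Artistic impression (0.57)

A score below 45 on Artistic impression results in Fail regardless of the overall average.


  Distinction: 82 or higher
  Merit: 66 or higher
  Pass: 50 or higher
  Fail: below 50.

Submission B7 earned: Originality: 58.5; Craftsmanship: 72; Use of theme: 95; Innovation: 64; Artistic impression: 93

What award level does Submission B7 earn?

Artistic impression score 93 ≥ 45: minimum met.
Weighted total:
  Originality 58.5 × 0.13 = 7.605
  Craftsmanship 72 × 0.06 = 4.32
  Use of theme 95 × 0.07 = 6.65
  Innovation 64 × 0.17 = 10.88
  Artistic impression 93 × 0.57 = 53.01
Sum = 82.465
82.465 ≥ 82 → Distinction

Distinction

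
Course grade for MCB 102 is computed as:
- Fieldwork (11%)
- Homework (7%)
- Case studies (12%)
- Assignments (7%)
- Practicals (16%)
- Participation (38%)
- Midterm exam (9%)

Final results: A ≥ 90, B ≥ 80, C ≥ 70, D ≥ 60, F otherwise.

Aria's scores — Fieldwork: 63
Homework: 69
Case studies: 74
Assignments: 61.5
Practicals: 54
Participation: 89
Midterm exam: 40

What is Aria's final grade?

Weighted total:
  Fieldwork 63 × 0.11 = 6.93
  Homework 69 × 0.07 = 4.83
  Case studies 74 × 0.12 = 8.88
  Assignments 61.5 × 0.07 = 4.305
  Practicals 54 × 0.16 = 8.64
  Participation 89 × 0.38 = 33.82
  Midterm exam 40 × 0.09 = 3.6
Sum = 71.005
71.005 is ≥ 70 and < 80 → C

C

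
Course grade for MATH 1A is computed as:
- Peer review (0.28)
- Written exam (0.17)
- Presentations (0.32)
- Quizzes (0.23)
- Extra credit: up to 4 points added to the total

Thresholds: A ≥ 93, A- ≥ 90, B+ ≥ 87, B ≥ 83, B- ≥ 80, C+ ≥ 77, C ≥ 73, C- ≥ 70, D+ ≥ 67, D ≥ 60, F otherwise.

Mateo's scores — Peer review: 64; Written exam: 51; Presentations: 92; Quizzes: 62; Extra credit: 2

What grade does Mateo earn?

C-

Weighted total:
  Peer review 64 × 0.28 = 17.92
  Written exam 51 × 0.17 = 8.67
  Presentations 92 × 0.32 = 29.44
  Quizzes 62 × 0.23 = 14.26
Sum = 70.29
Extra credit: 70.29 + 2 = 72.29
72.29 is ≥ 70 and < 73 → C-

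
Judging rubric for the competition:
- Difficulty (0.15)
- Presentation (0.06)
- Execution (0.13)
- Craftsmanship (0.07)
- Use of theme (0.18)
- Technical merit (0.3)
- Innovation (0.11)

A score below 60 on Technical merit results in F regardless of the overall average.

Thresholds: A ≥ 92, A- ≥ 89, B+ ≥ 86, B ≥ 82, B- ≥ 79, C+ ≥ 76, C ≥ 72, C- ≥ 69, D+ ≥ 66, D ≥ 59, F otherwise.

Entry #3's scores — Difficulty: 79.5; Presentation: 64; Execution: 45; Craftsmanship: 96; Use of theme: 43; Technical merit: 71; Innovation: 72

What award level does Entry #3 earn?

Technical merit score 71 ≥ 60: minimum met.
Weighted total:
  Difficulty 79.5 × 0.15 = 11.925
  Presentation 64 × 0.06 = 3.84
  Execution 45 × 0.13 = 5.85
  Craftsmanship 96 × 0.07 = 6.72
  Use of theme 43 × 0.18 = 7.74
  Technical merit 71 × 0.3 = 21.3
  Innovation 72 × 0.11 = 7.92
Sum = 65.295
65.295 is ≥ 59 and < 66 → D

D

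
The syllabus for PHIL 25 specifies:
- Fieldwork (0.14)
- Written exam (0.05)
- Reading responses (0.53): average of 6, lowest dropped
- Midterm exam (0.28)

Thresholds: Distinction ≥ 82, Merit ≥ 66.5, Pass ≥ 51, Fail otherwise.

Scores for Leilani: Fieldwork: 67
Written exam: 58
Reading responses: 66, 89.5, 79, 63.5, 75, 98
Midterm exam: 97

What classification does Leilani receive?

Reading responses: drop 63.5 → average of remaining 5 = 407.5/5 = 81.5
Weighted total:
  Fieldwork 67 × 0.14 = 9.38
  Written exam 58 × 0.05 = 2.9
  Reading responses 81.5 × 0.53 = 43.195
  Midterm exam 97 × 0.28 = 27.16
Sum = 82.635
82.635 ≥ 82 → Distinction

Distinction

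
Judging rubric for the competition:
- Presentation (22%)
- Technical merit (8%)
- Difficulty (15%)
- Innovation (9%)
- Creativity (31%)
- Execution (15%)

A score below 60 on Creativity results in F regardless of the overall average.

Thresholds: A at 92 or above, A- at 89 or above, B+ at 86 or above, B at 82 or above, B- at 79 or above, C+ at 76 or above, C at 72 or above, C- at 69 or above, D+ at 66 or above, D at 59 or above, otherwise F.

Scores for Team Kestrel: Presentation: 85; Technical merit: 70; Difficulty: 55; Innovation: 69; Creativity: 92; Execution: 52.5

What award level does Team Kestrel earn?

C

Creativity score 92 ≥ 60: minimum met.
Weighted total:
  Presentation 85 × 0.22 = 18.7
  Technical merit 70 × 0.08 = 5.6
  Difficulty 55 × 0.15 = 8.25
  Innovation 69 × 0.09 = 6.21
  Creativity 92 × 0.31 = 28.52
  Execution 52.5 × 0.15 = 7.875
Sum = 75.155
75.155 is ≥ 72 and < 76 → C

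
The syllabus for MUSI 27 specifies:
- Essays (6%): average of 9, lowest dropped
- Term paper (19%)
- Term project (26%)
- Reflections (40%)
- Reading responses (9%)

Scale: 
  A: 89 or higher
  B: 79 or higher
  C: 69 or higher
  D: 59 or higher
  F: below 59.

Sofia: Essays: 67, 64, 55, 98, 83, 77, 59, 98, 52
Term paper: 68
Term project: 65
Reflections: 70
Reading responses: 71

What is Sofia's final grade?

Essays: drop 52 → average of remaining 8 = 601/8 = 75.125
Weighted total:
  Essays 75.125 × 0.06 = 4.5075
  Term paper 68 × 0.19 = 12.92
  Term project 65 × 0.26 = 16.9
  Reflections 70 × 0.4 = 28
  Reading responses 71 × 0.09 = 6.39
Sum = 68.7175
68.7175 is ≥ 59 and < 69 → D

D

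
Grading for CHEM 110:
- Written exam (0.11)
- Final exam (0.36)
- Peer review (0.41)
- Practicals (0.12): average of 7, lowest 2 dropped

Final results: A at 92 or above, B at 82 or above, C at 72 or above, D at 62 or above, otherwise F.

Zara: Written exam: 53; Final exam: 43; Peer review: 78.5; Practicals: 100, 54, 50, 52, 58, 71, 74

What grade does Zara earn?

D

Practicals: drop 50, 52 → average of remaining 5 = 357/5 = 71.4
Weighted total:
  Written exam 53 × 0.11 = 5.83
  Final exam 43 × 0.36 = 15.48
  Peer review 78.5 × 0.41 = 32.185
  Practicals 71.4 × 0.12 = 8.568
Sum = 62.063
62.063 is ≥ 62 and < 72 → D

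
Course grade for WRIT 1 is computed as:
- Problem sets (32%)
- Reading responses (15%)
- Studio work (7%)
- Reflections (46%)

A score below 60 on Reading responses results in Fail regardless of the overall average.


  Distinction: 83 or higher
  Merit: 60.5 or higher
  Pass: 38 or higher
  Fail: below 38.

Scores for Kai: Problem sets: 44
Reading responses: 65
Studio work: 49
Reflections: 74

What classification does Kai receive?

Reading responses score 65 ≥ 60: minimum met.
Weighted total:
  Problem sets 44 × 0.32 = 14.08
  Reading responses 65 × 0.15 = 9.75
  Studio work 49 × 0.07 = 3.43
  Reflections 74 × 0.46 = 34.04
Sum = 61.3
61.3 is ≥ 60.5 and < 83 → Merit

Merit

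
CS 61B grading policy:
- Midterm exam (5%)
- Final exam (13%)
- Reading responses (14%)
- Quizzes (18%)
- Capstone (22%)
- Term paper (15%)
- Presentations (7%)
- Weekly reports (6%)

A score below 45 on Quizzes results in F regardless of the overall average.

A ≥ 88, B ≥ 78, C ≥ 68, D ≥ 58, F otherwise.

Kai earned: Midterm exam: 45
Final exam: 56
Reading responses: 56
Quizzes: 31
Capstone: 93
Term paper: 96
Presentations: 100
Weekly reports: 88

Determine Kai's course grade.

F

Quizzes score 31 < 45: minimum not met.
Weighted total:
  Midterm exam 45 × 0.05 = 2.25
  Final exam 56 × 0.13 = 7.28
  Reading responses 56 × 0.14 = 7.84
  Quizzes 31 × 0.18 = 5.58
  Capstone 93 × 0.22 = 20.46
  Term paper 96 × 0.15 = 14.4
  Presentations 100 × 0.07 = 7
  Weekly reports 88 × 0.06 = 5.28
Sum = 70.09
Because the Quizzes minimum was not met, the result is F.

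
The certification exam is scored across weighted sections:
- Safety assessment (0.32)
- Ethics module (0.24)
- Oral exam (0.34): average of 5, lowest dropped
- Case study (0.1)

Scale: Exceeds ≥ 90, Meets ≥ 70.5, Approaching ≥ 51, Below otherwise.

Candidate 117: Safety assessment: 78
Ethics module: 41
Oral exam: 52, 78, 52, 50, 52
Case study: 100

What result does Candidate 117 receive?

Approaching

Oral exam: drop 50 → average of remaining 4 = 234/4 = 58.5
Weighted total:
  Safety assessment 78 × 0.32 = 24.96
  Ethics module 41 × 0.24 = 9.84
  Oral exam 58.5 × 0.34 = 19.89
  Case study 100 × 0.1 = 10
Sum = 64.69
64.69 is ≥ 51 and < 70.5 → Approaching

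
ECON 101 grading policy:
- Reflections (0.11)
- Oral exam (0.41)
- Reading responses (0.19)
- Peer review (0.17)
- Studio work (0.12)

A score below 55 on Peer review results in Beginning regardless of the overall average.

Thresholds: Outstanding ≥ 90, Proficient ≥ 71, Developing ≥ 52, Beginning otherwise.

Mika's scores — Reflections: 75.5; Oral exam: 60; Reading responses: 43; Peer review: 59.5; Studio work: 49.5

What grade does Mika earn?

Developing

Peer review score 59.5 ≥ 55: minimum met.
Weighted total:
  Reflections 75.5 × 0.11 = 8.305
  Oral exam 60 × 0.41 = 24.6
  Reading responses 43 × 0.19 = 8.17
  Peer review 59.5 × 0.17 = 10.115
  Studio work 49.5 × 0.12 = 5.94
Sum = 57.13
57.13 is ≥ 52 and < 71 → Developing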